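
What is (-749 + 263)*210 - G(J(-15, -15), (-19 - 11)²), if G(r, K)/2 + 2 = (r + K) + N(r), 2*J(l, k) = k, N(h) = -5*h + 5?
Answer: -103926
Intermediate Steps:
N(h) = 5 - 5*h
J(l, k) = k/2
G(r, K) = 6 - 8*r + 2*K (G(r, K) = -4 + 2*((r + K) + (5 - 5*r)) = -4 + 2*((K + r) + (5 - 5*r)) = -4 + 2*(5 + K - 4*r) = -4 + (10 - 8*r + 2*K) = 6 - 8*r + 2*K)
(-749 + 263)*210 - G(J(-15, -15), (-19 - 11)²) = (-749 + 263)*210 - (6 - 4*(-15) + 2*(-19 - 11)²) = -486*210 - (6 - 8*(-15/2) + 2*(-30)²) = -102060 - (6 + 60 + 2*900) = -102060 - (6 + 60 + 1800) = -102060 - 1*1866 = -102060 - 1866 = -103926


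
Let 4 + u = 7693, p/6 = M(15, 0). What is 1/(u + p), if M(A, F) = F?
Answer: 1/7689 ≈ 0.00013006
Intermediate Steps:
p = 0 (p = 6*0 = 0)
u = 7689 (u = -4 + 7693 = 7689)
1/(u + p) = 1/(7689 + 0) = 1/7689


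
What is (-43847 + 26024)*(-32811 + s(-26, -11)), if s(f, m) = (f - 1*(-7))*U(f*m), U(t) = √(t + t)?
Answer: 584790453 + 677274*√143 ≈ 5.9289e+8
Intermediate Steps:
U(t) = √2*√t (U(t) = √(2*t) = √2*√t)
s(f, m) = √2*√(f*m)*(7 + f) (s(f, m) = (f - 1*(-7))*(√2*√(f*m)) = (f + 7)*(√2*√(f*m)) = (7 + f)*(√2*√(f*m)) = √2*√(f*m)*(7 + f))
(-43847 + 26024)*(-32811 + s(-26, -11)) = (-43847 + 26024)*(-32811 + √2*√(-26*(-11))*(7 - 26)) = -17823*(-32811 + √2*√286*(-19)) = -17823*(-32811 - 38*√143) = 584790453 + 677274*√143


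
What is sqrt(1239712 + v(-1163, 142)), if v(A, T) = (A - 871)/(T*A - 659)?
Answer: sqrt(34081292394416170)/165805 ≈ 1113.4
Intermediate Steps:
v(A, T) = (-871 + A)/(-659 + A*T) (v(A, T) = (-871 + A)/(A*T - 659) = (-871 + A)/(-659 + A*T))
sqrt(1239712 + v(-1163, 142)) = sqrt(1239712 + (-871 - 1163)/(-659 - 1163*142)) = sqrt(1239712 - 2034/(-659 - 165146)) = sqrt(1239712 - 2034/(-165805)) = sqrt(1239712 - 1/165805*(-2034)) = sqrt(1239712 + 2034/165805) = sqrt(205550450194/165805) = sqrt(34081292394416170)/165805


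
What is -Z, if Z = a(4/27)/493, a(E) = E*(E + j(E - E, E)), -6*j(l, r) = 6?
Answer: 92/359397 ≈ 0.00025598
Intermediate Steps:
j(l, r) = -1 (j(l, r) = -⅙*6 = -1)
a(E) = E*(-1 + E) (a(E) = E*(E - 1) = E*(-1 + E))
Z = -92/359397 (Z = ((4/27)*(-1 + 4/27))/493 = ((4*(1/27))*(-1 + 4*(1/27)))*(1/493) = (4*(-1 + 4/27)/27)*(1/493) = ((4/27)*(-23/27))*(1/493) = -92/729*1/493 = -92/359397 ≈ -0.00025598)
-Z = -1*(-92/359397) = 92/359397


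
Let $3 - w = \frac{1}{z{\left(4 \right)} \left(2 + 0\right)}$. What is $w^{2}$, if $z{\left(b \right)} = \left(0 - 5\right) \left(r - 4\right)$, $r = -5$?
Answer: $\frac{72361}{8100} \approx 8.9335$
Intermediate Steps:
$z{\left(b \right)} = 45$ ($z{\left(b \right)} = \left(0 - 5\right) \left(-5 - 4\right) = \left(-5\right) \left(-9\right) = 45$)
$w = \frac{269}{90}$ ($w = 3 - \frac{1}{45 \left(2 + 0\right)} = 3 - \frac{1}{45 \cdot 2} = 3 - \frac{1}{90} = \frac{269}{90} \approx 2.9889$)
$w^{2} = \left(\frac{269}{90}\right)^{2} = \frac{72361}{8100}$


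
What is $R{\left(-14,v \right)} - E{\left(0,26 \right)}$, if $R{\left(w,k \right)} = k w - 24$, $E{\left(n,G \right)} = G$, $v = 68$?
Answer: $-1002$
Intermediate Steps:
$R{\left(w,k \right)} = -24 + k w$
$R{\left(-14,v \right)} - E{\left(0,26 \right)} = \left(-24 + 68 \left(-14\right)\right) - 26 = \left(-24 - 952\right) - 26 = -976 - 26 = -1002$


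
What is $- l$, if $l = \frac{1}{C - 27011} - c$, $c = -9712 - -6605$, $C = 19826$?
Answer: $- \frac{22323794}{7185} \approx -3107.0$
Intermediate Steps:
$c = -3107$ ($c = -9712 + 6605 = -3107$)
$l = \frac{22323794}{7185}$ ($l = \frac{1}{19826 - 27011} - -3107 = \frac{1}{-7185} + 3107 = - \frac{1}{7185} + 3107 = \frac{22323794}{7185} \approx 3107.0$)
$- l = \left(-1\right) \frac{22323794}{7185} = - \frac{22323794}{7185}$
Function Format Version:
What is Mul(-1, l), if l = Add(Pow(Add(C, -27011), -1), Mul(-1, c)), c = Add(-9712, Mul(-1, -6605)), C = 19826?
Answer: Rational(-22323794, 7185) ≈ -3107.0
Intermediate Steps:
c = -3107 (c = Add(-9712, 6605) = -3107)
l = Rational(22323794, 7185) (l = Add(Pow(Add(19826, -27011), -1), Mul(-1, -3107)) = Add(Pow(-7185, -1), 3107) = Add(Rational(-1, 7185), 3107) = Rational(22323794, 7185) ≈ 3107.0)
Mul(-1, l) = Mul(-1, Rational(22323794, 7185)) = Rational(-22323794, 7185)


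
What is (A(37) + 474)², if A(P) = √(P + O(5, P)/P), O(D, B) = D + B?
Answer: (17538 + √52207)²/1369 ≈ 2.3057e+5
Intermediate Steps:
O(D, B) = B + D
A(P) = √(P + (5 + P)/P) (A(P) = √(P + (P + 5)/P) = √(P + (5 + P)/P))
(A(37) + 474)² = (√(1 + 37 + 5/37) + 474)² = (√(1411/37) + 474)² = (√52207/37 + 474)² = (474 + √52207/37)²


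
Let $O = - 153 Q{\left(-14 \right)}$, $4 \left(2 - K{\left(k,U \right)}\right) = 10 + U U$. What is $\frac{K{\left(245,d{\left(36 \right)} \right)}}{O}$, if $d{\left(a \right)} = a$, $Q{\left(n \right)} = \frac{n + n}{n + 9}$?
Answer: $\frac{3245}{8568} \approx 0.37873$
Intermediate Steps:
$Q{\left(n \right)} = \frac{2 n}{9 + n}$
$K{\left(k,U \right)} = - \frac{1}{2} - \frac{U^{2}}{4}$ ($K{\left(k,U \right)} = 2 - \frac{10 + U U}{4} = 2 - \frac{10 + U^{2}}{4} = 2 - \left(\frac{5}{2} + \frac{U^{2}}{4}\right) = - \frac{1}{2} - \frac{U^{2}}{4}$)
$O = - \frac{4284}{5}$ ($O = - 153 \cdot 2 \left(-14\right) \frac{1}{9 - 14} = - 153 \cdot 2 \left(-14\right) \frac{1}{-5} = - 153 \cdot 2 \left(-14\right) \left(- \frac{1}{5}\right) = \left(-153\right) \frac{28}{5} = - \frac{4284}{5} \approx -856.8$)
$\frac{K{\left(245,d{\left(36 \right)} \right)}}{O} = \frac{- \frac{1}{2} - \frac{36^{2}}{4}}{- \frac{4284}{5}} = \left(- \frac{1}{2} - 324\right) \left(- \frac{5}{4284}\right) = \left(- \frac{649}{2}\right) \left(- \frac{5}{4284}\right) = \frac{3245}{8568}$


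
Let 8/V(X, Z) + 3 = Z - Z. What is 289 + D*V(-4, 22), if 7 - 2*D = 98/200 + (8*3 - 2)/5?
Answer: 21464/75 ≈ 286.19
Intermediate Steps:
V(X, Z) = -8/3 (V(X, Z) = 8/(-3 + (Z - Z)) = 8/(-3 + 0) = 8/(-3) = 8*(-⅓) = -8/3)
D = 211/200 (D = 7/2 - (98/200 + (8*3 - 2)/5)/2 = 7/2 - (98*(1/200) + (24 - 2)*(⅕))/2 = 7/2 - (49/100 + 22*(⅕))/2 = 7/2 - (49/100 + 22/5)/2 = 7/2 - ½*489/100 = 7/2 - 489/200 = 211/200 ≈ 1.0550)
289 + D*V(-4, 22) = 289 + (211/200)*(-8/3) = 289 - 211/75 = 21464/75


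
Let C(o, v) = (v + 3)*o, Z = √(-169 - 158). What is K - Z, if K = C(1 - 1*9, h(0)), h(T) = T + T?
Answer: -24 - I*√327 ≈ -24.0 - 18.083*I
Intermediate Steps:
h(T) = 2*T
Z = I*√327 (Z = √(-327) = I*√327 ≈ 18.083*I)
C(o, v) = o*(3 + v) (C(o, v) = (3 + v)*o = o*(3 + v))
K = -24 (K = (1 - 1*9)*(3 + 2*0) = (1 - 9)*(3 + 0) = -8*3 = -24)
K - Z = -24 - I*√327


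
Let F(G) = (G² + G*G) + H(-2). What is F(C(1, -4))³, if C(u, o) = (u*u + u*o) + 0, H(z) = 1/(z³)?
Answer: 2924207/512 ≈ 5711.3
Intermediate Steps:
H(z) = z⁻³
C(u, o) = u² + o*u (C(u, o) = (u² + o*u) + 0 = u² + o*u)
F(G) = -⅛ + 2*G² (F(G) = (G² + G*G) + (-2)⁻³ = (G² + G²) - ⅛ = 2*G² - ⅛ = -⅛ + 2*G²)
F(C(1, -4))³ = (-⅛ + 2*(1*(-4 + 1))²)³ = (-⅛ + 2*(1*(-3))²)³ = (-⅛ + 2*(-3)²)³ = (-⅛ + 2*9)³ = (-⅛ + 18)³ = (143/8)³ = 2924207/512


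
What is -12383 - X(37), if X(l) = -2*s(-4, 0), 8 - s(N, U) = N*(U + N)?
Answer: -12399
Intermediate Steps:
s(N, U) = 8 - N*(N + U) (s(N, U) = 8 - N*(U + N) = 8 - N*(N + U))
X(l) = 16 (X(l) = -2*(8 - 1*(-4)² - 1*(-4)*0) = -2*(8 - 1*16 + 0) = -2*(8 - 16 + 0) = -2*(-8) = 16)
-12383 - X(37) = -12383 - 1*16 = -12383 - 16 = -12399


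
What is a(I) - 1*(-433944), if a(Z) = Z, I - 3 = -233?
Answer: 433714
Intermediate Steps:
I = -230 (I = 3 - 233 = -230)
a(I) - 1*(-433944) = -230 - 1*(-433944) = -230 + 433944 = 433714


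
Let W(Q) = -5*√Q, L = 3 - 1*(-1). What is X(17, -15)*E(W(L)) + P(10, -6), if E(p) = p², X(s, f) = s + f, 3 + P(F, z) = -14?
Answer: 183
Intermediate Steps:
P(F, z) = -17 (P(F, z) = -3 - 14 = -17)
L = 4 (L = 3 + 1 = 4)
X(s, f) = f + s
X(17, -15)*E(W(L)) + P(10, -6) = (-15 + 17)*(-5*√4)² - 17 = 2*(-5*2)² - 17 = 2*(-10)² - 17 = 2*100 - 17 = 200 - 17 = 183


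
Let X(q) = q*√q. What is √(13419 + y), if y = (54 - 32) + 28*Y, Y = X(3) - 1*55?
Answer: √(11901 + 84*√3) ≈ 109.76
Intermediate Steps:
X(q) = q^(3/2)
Y = -55 + 3*√3 (Y = 3^(3/2) - 1*55 = 3*√3 - 55 = -55 + 3*√3 ≈ -49.804)
y = -1518 + 84*√3 (y = (54 - 32) + 28*(-55 + 3*√3) = 22 + (-1540 + 84*√3) = -1518 + 84*√3 ≈ -1372.5)
√(13419 + y) = √(13419 + (-1518 + 84*√3)) = √(11901 + 84*√3)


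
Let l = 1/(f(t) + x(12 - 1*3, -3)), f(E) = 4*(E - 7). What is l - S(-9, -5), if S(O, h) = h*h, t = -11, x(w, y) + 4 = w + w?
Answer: -1451/58 ≈ -25.017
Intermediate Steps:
x(w, y) = -4 + 2*w (x(w, y) = -4 + (w + w) = -4 + 2*w)
f(E) = -28 + 4*E (f(E) = 4*(-7 + E) = -28 + 4*E)
S(O, h) = h**2
l = -1/58 (l = 1/((-28 + 4*(-11)) + (-4 + 2*(12 - 1*3))) = 1/((-28 - 44) + (-4 + 2*(12 - 3))) = 1/(-72 + (-4 + 2*9)) = 1/(-72 + (-4 + 18)) = 1/(-72 + 14) = 1/(-58) = -1/58 ≈ -0.017241)
l - S(-9, -5) = -1/58 - 1*(-5)**2 = -1/58 - 1*25 = -1/58 - 25 = -1451/58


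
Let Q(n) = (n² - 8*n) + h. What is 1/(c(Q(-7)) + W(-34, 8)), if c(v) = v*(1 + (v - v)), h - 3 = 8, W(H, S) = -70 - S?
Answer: 1/38 ≈ 0.026316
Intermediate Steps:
h = 11 (h = 3 + 8 = 11)
Q(n) = 11 + n² - 8*n (Q(n) = (n² - 8*n) + 11 = 11 + n² - 8*n)
c(v) = v (c(v) = v*(1 + 0) = v*1 = v)
1/(c(Q(-7)) + W(-34, 8)) = 1/((11 + (-7)² - 8*(-7)) + (-70 - 1*8)) = 1/((11 + 49 + 56) + (-70 - 8)) = 1/(116 - 78) = 1/38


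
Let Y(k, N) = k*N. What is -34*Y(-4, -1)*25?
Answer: -3400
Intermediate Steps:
Y(k, N) = N*k
-34*Y(-4, -1)*25 = -(-34)*(-4)*25 = -34*4*25 = -136*25 = -3400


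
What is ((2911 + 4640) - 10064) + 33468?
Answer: 30955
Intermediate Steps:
((2911 + 4640) - 10064) + 33468 = (7551 - 10064) + 33468 = -2513 + 33468 = 30955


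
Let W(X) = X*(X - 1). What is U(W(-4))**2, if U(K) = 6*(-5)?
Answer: 900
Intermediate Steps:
W(X) = X*(-1 + X)
U(K) = -30
U(W(-4))**2 = (-30)**2 = 900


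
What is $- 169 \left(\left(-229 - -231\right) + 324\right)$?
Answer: $-55094$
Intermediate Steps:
$- 169 \left(\left(-229 - -231\right) + 324\right) = - 169 \left(\left(-229 + 231\right) + 324\right) = - 169 \left(2 + 324\right) = \left(-169\right) 326 = -55094$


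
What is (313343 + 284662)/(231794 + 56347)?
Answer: 199335/96047 ≈ 2.0754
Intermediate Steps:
(313343 + 284662)/(231794 + 56347) = 598005/288141 = 598005*(1/288141) = 199335/96047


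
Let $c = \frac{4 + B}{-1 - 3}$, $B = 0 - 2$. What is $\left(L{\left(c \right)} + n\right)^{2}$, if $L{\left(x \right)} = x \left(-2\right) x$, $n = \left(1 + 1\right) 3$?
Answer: $\frac{121}{4} \approx 30.25$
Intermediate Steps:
$B = -2$
$n = 6$ ($n = 2 \cdot 3 = 6$)
$c = - \frac{1}{2}$ ($c = \frac{4 - 2}{-1 - 3} = \frac{2}{-4} = 2 \left(- \frac{1}{4}\right) = - \frac{1}{2} \approx -0.5$)
$L{\left(x \right)} = - 2 x^{2}$ ($L{\left(x \right)} = - 2 x x = - 2 x^{2}$)
$\left(L{\left(c \right)} + n\right)^{2} = \left(- 2 \left(- \frac{1}{2}\right)^{2} + 6\right)^{2} = \left(\left(-2\right) \frac{1}{4} + 6\right)^{2} = \left(- \frac{1}{2} + 6\right)^{2} = \left(\frac{11}{2}\right)^{2} = \frac{121}{4}$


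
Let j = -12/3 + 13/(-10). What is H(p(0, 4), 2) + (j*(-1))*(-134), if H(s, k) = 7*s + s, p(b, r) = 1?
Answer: -3511/5 ≈ -702.20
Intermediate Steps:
H(s, k) = 8*s
j = -53/10 (j = -12*⅓ + 13*(-⅒) = -4 - 13/10 = -53/10 ≈ -5.3000)
H(p(0, 4), 2) + (j*(-1))*(-134) = 8*1 - 53/10*(-1)*(-134) = 8 + (53/10)*(-134) = 8 - 3551/5 = -3511/5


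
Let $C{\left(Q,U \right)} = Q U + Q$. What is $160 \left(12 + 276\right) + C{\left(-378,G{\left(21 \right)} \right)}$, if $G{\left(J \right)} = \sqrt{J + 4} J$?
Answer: $6012$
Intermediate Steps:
$G{\left(J \right)} = J \sqrt{4 + J}$ ($G{\left(J \right)} = \sqrt{4 + J} J = J \sqrt{4 + J}$)
$C{\left(Q,U \right)} = Q + Q U$
$160 \left(12 + 276\right) + C{\left(-378,G{\left(21 \right)} \right)} = 160 \left(12 + 276\right) - 378 \left(1 + 21 \sqrt{4 + 21}\right) = 160 \cdot 288 - 378 \left(1 + 21 \sqrt{25}\right) = 46080 - 378 \left(1 + 21 \cdot 5\right) = 46080 - 378 \left(1 + 105\right) = 46080 - 40068 = 6012$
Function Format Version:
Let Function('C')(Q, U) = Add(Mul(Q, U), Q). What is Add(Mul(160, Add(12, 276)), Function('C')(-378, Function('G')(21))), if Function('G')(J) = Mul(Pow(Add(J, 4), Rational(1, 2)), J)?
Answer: 6012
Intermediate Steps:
Function('G')(J) = Mul(J, Pow(Add(4, J), Rational(1, 2))) (Function('G')(J) = Mul(Pow(Add(4, J), Rational(1, 2)), J) = Mul(J, Pow(Add(4, J), Rational(1, 2))))
Function('C')(Q, U) = Add(Q, Mul(Q, U))
Add(Mul(160, Add(12, 276)), Function('C')(-378, Function('G')(21))) = Add(Mul(160, Add(12, 276)), Mul(-378, Add(1, Mul(21, Pow(Add(4, 21), Rational(1, 2)))))) = Add(Mul(160, 288), Mul(-378, Add(1, Mul(21, Pow(25, Rational(1, 2)))))) = Add(46080, Mul(-378, Add(1, Mul(21, 5)))) = Add(46080, Mul(-378, Add(1, 105))) = Add(46080, Mul(-378, 106)) = Add(46080, -40068) = 6012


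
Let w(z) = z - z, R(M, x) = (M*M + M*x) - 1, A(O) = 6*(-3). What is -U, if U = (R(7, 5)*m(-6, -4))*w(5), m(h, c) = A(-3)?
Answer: 0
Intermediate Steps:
A(O) = -18
m(h, c) = -18
R(M, x) = -1 + M² + M*x (R(M, x) = (M² + M*x) - 1 = -1 + M² + M*x)
w(z) = 0
U = 0 (U = ((-1 + 7² + 7*5)*(-18))*0 = ((-1 + 49 + 35)*(-18))*0 = (83*(-18))*0 = -1494*0 = 0)
-U = -1*0 = 0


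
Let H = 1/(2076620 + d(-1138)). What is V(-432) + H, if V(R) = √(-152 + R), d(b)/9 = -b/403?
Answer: 403/836888102 + 2*I*√146 ≈ 4.8155e-7 + 24.166*I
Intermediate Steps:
d(b) = -9*b/403 (d(b) = 9*(-b/403) = -9*b/403)
H = 403/836888102 (H = 1/(2076620 - 9/403*(-1138)) = 1/(2076620 + 10242/403) = 1/(836888102/403) = 403/836888102 ≈ 4.8155e-7)
V(-432) + H = √(-152 - 432) + 403/836888102 = √(-584) + 403/836888102 = 2*I*√146 + 403/836888102 = 403/836888102 + 2*I*√146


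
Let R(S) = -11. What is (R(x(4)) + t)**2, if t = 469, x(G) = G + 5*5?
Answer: 209764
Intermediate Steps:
x(G) = 25 + G (x(G) = G + 25 = 25 + G)
(R(x(4)) + t)**2 = (-11 + 469)**2 = 458**2 = 209764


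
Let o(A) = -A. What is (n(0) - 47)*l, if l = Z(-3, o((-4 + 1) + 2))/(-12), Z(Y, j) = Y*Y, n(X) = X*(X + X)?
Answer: 141/4 ≈ 35.250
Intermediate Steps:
n(X) = 2*X² (n(X) = X*(2*X) = 2*X²)
Z(Y, j) = Y²
l = -¾ (l = (-3)²/(-12) = 9*(-1/12) = -¾ ≈ -0.75000)
(n(0) - 47)*l = (2*0² - 47)*(-¾) = (2*0 - 47)*(-¾) = (0 - 47)*(-¾) = -47*(-¾) = 141/4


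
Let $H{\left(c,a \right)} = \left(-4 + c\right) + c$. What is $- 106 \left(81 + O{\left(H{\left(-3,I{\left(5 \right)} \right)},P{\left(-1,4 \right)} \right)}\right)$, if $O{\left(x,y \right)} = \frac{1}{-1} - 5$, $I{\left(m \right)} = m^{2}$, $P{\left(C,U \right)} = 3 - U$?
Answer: $-7950$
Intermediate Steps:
$H{\left(c,a \right)} = -4 + 2 c$
$O{\left(x,y \right)} = -6$ ($O{\left(x,y \right)} = -1 - 5 = -6$)
$- 106 \left(81 + O{\left(H{\left(-3,I{\left(5 \right)} \right)},P{\left(-1,4 \right)} \right)}\right) = - 106 \left(81 - 6\right) = \left(-106\right) 75 = -7950$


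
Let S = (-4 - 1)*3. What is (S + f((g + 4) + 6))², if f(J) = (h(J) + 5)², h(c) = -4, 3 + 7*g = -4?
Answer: 196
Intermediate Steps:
g = -1 (g = -3/7 + (⅐)*(-4) = -3/7 - 4/7 = -1)
S = -15 (S = -5*3 = -15)
f(J) = 1 (f(J) = (-4 + 5)² = 1² = 1)
(S + f((g + 4) + 6))² = (-15 + 1)² = (-14)² = 196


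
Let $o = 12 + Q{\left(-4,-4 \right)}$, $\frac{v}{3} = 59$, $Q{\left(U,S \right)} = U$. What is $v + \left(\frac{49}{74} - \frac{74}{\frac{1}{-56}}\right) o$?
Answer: $\frac{1233369}{37} \approx 33334.0$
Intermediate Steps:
$v = 177$ ($v = 3 \cdot 59 = 177$)
$o = 8$ ($o = 12 - 4 = 8$)
$v + \left(\frac{49}{74} - \frac{74}{\frac{1}{-56}}\right) o = 177 + \left(\frac{49}{74} - \frac{74}{\frac{1}{-56}}\right) 8 = 177 + \left(49 \cdot \frac{1}{74} - \frac{74}{- \frac{1}{56}}\right) 8 = 177 + \left(\frac{49}{74} - -4144\right) 8 = 177 + \left(\frac{49}{74} + 4144\right) 8 = 177 + \frac{306705}{74} \cdot 8 = 177 + \frac{1226820}{37} = \frac{1233369}{37}$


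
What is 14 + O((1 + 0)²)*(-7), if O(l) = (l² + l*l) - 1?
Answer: 7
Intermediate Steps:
O(l) = -1 + 2*l² (O(l) = (l² + l²) - 1 = 2*l² - 1 = -1 + 2*l²)
14 + O((1 + 0)²)*(-7) = 14 + (-1 + 2*((1 + 0)²)²)*(-7) = 14 + (-1 + 2*(1²)²)*(-7) = 14 + (-1 + 2*1²)*(-7) = 14 + (-1 + 2*1)*(-7) = 14 + (-1 + 2)*(-7) = 14 + 1*(-7) = 14 - 7 = 7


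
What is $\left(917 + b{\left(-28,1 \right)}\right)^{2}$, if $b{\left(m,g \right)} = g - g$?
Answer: $840889$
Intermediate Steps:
$b{\left(m,g \right)} = 0$
$\left(917 + b{\left(-28,1 \right)}\right)^{2} = \left(917 + 0\right)^{2} = 917^{2} = 840889$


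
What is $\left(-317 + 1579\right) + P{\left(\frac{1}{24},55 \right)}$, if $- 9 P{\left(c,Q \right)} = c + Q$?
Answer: $\frac{271271}{216} \approx 1255.9$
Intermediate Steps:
$P{\left(c,Q \right)} = - \frac{Q}{9} - \frac{c}{9}$ ($P{\left(c,Q \right)} = - \frac{c + Q}{9} = - \frac{Q + c}{9} = - \frac{Q}{9} - \frac{c}{9}$)
$\left(-317 + 1579\right) + P{\left(\frac{1}{24},55 \right)} = \left(-317 + 1579\right) - \left(\frac{55}{9} + \frac{1}{9 \cdot 24}\right) = 1262 - \frac{1321}{216} = \frac{271271}{216}$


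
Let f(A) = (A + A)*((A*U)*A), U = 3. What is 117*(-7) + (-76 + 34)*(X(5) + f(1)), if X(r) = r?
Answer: -1281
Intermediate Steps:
f(A) = 6*A³ (f(A) = (A + A)*((A*3)*A) = (2*A)*((3*A)*A) = (2*A)*(3*A²) = 6*A³)
117*(-7) + (-76 + 34)*(X(5) + f(1)) = 117*(-7) + (-76 + 34)*(5 + 6*1³) = -819 - 42*(5 + 6*1) = -819 - 42*(5 + 6) = -819 - 42*11 = -819 - 462 = -1281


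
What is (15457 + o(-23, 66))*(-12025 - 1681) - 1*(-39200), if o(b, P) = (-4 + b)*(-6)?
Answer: -214034814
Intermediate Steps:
o(b, P) = 24 - 6*b
(15457 + o(-23, 66))*(-12025 - 1681) - 1*(-39200) = (15457 + (24 - 6*(-23)))*(-12025 - 1681) - 1*(-39200) = (15457 + (24 + 138))*(-13706) + 39200 = (15457 + 162)*(-13706) + 39200 = 15619*(-13706) + 39200 = -214074014 + 39200 = -214034814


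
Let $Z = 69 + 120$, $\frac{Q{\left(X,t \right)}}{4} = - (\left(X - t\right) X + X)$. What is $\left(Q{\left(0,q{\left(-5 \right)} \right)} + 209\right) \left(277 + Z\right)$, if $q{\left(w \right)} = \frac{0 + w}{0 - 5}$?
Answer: $97394$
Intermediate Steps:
$q{\left(w \right)} = - \frac{w}{5}$ ($q{\left(w \right)} = \frac{w}{-5} = w \left(- \frac{1}{5}\right) = - \frac{w}{5}$)
$Q{\left(X,t \right)} = - 4 X - 4 X \left(X - t\right)$ ($Q{\left(X,t \right)} = 4 \left(- (\left(X - t\right) X + X)\right) = 4 \left(- (X \left(X - t\right) + X)\right) = 4 \left(- (X + X \left(X - t\right))\right) = 4 \left(- X - X \left(X - t\right)\right) = - 4 X - 4 X \left(X - t\right)$)
$Z = 189$
$\left(Q{\left(0,q{\left(-5 \right)} \right)} + 209\right) \left(277 + Z\right) = \left(4 \cdot 0 \left(-1 - -1 - 0\right) + 209\right) \left(277 + 189\right) = \left(4 \cdot 0 \left(-1 + 1 + 0\right) + 209\right) 466 = \left(4 \cdot 0 \cdot 0 + 209\right) 466 = \left(0 + 209\right) 466 = 209 \cdot 466 = 97394$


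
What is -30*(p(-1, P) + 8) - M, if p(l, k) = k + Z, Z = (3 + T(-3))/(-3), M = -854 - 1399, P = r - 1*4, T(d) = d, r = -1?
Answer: 2163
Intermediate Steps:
P = -5 (P = -1 - 1*4 = -1 - 4 = -5)
M = -2253
Z = 0 (Z = (3 - 3)/(-3) = 0*(-⅓) = 0)
p(l, k) = k (p(l, k) = k + 0 = k)
-30*(p(-1, P) + 8) - M = -30*(-5 + 8) - 1*(-2253) = -30*3 + 2253 = -90 + 2253 = 2163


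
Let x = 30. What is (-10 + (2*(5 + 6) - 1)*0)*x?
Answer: -300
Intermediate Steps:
(-10 + (2*(5 + 6) - 1)*0)*x = (-10 + (2*(5 + 6) - 1)*0)*30 = (-10 + (2*11 - 1)*0)*30 = (-10 + (22 - 1)*0)*30 = (-10 + 21*0)*30 = (-10 + 0)*30 = -10*30 = -300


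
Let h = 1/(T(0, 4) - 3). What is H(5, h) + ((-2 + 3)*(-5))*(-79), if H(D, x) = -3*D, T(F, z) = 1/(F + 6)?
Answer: 380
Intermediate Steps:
T(F, z) = 1/(6 + F)
h = -6/17 (h = 1/(1/(6 + 0) - 3) = 1/(1/6 - 3) = 1/(⅙ - 3) = 1/(-17/6) = -6/17 ≈ -0.35294)
H(5, h) + ((-2 + 3)*(-5))*(-79) = -3*5 + ((-2 + 3)*(-5))*(-79) = -15 + (1*(-5))*(-79) = -15 - 5*(-79) = -15 + 395 = 380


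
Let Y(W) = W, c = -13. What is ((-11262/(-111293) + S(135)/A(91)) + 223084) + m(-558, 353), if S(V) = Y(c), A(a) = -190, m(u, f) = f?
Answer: 4724728654379/21145670 ≈ 2.2344e+5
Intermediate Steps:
S(V) = -13
((-11262/(-111293) + S(135)/A(91)) + 223084) + m(-558, 353) = ((-11262/(-111293) - 13/(-190)) + 223084) + 353 = ((-11262*(-1/111293) - 13*(-1/190)) + 223084) + 353 = ((11262/111293 + 13/190) + 223084) + 353 = (3586589/21145670 + 223084) + 353 = 4717264232869/21145670 + 353 = 4724728654379/21145670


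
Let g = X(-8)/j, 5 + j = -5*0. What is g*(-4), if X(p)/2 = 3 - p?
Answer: 88/5 ≈ 17.600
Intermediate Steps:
X(p) = 6 - 2*p (X(p) = 2*(3 - p) = 6 - 2*p)
j = -5 (j = -5 - 5*0 = -5 + 0 = -5)
g = -22/5 (g = (6 - 2*(-8))/(-5) = (6 + 16)*(-⅕) = 22*(-⅕) = -22/5 ≈ -4.4000)
g*(-4) = -22/5*(-4) = 88/5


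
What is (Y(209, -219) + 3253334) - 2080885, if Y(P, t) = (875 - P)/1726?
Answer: 1011823820/863 ≈ 1.1725e+6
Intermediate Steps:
Y(P, t) = 875/1726 - P/1726 (Y(P, t) = (875 - P)*(1/1726) = 875/1726 - P/1726)
(Y(209, -219) + 3253334) - 2080885 = ((875/1726 - 1/1726*209) + 3253334) - 2080885 = ((875/1726 - 209/1726) + 3253334) - 2080885 = (333/863 + 3253334) - 2080885 = 2807627575/863 - 2080885 = 1011823820/863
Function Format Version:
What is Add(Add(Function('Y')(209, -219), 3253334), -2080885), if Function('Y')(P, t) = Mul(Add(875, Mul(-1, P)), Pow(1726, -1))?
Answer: Rational(1011823820, 863) ≈ 1.1725e+6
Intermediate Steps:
Function('Y')(P, t) = Add(Rational(875, 1726), Mul(Rational(-1, 1726), P)) (Function('Y')(P, t) = Mul(Add(875, Mul(-1, P)), Rational(1, 1726)) = Add(Rational(875, 1726), Mul(Rational(-1, 1726), P)))
Add(Add(Function('Y')(209, -219), 3253334), -2080885) = Add(Add(Add(Rational(875, 1726), Mul(Rational(-1, 1726), 209)), 3253334), -2080885) = Add(Add(Add(Rational(875, 1726), Rational(-209, 1726)), 3253334), -2080885) = Add(Add(Rational(333, 863), 3253334), -2080885) = Add(Rational(2807627575, 863), -2080885) = Rational(1011823820, 863)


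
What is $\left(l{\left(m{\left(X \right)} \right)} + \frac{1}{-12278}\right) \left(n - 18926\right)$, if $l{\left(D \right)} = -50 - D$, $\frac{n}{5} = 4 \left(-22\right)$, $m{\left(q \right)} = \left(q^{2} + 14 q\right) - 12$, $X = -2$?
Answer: $\frac{1664439919}{6139} \approx 2.7113 \cdot 10^{5}$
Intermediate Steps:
$m{\left(q \right)} = -12 + q^{2} + 14 q$
$n = -440$ ($n = 5 \cdot 4 \left(-22\right) = 5 \left(-88\right) = -440$)
$\left(l{\left(m{\left(X \right)} \right)} + \frac{1}{-12278}\right) \left(n - 18926\right) = \left(\left(-50 - \left(-12 + \left(-2\right)^{2} + 14 \left(-2\right)\right)\right) + \frac{1}{-12278}\right) \left(-440 - 18926\right) = \left(\left(-50 - \left(-12 + 4 - 28\right)\right) - \frac{1}{12278}\right) \left(-19366\right) = \left(\left(-50 - -36\right) - \frac{1}{12278}\right) \left(-19366\right) = \left(\left(-50 + 36\right) - \frac{1}{12278}\right) \left(-19366\right) = \left(-14 - \frac{1}{12278}\right) \left(-19366\right) = \left(- \frac{171893}{12278}\right) \left(-19366\right) = \frac{1664439919}{6139}$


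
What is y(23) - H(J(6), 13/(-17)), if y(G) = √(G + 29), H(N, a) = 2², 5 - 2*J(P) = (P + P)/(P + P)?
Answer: -4 + 2*√13 ≈ 3.2111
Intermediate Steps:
J(P) = 2 (J(P) = 5/2 - (P + P)/(2*(P + P)) = 5/2 - 2*P/(2*(2*P)) = 5/2 - 2*P*1/(2*P)/2 = 5/2 - ½*1 = 5/2 - ½ = 2)
H(N, a) = 4
y(G) = √(29 + G)
y(23) - H(J(6), 13/(-17)) = √(29 + 23) - 1*4 = √52 - 4 = 2*√13 - 4 = -4 + 2*√13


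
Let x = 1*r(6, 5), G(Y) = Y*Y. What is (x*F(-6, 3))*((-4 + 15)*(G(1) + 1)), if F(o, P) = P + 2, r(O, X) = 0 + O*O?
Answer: 3960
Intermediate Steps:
r(O, X) = O² (r(O, X) = 0 + O² = O²)
F(o, P) = 2 + P
G(Y) = Y²
x = 36 (x = 1*6² = 1*36 = 36)
(x*F(-6, 3))*((-4 + 15)*(G(1) + 1)) = (36*(2 + 3))*((-4 + 15)*(1² + 1)) = (36*5)*(11*(1 + 1)) = 180*(11*2) = 180*22 = 3960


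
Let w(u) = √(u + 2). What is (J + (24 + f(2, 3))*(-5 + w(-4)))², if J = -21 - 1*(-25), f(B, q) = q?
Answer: 15703 - 7074*I*√2 ≈ 15703.0 - 10004.0*I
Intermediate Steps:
w(u) = √(2 + u)
J = 4 (J = -21 + 25 = 4)
(J + (24 + f(2, 3))*(-5 + w(-4)))² = (4 + (24 + 3)*(-5 + √(2 - 4)))² = (4 + 27*(-5 + √(-2)))² = (4 + 27*(-5 + I*√2))² = (4 + (-135 + 27*I*√2))² = (-131 + 27*I*√2)²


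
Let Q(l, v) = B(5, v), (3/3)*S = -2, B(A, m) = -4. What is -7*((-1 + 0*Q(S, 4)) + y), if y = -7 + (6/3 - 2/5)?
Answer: 224/5 ≈ 44.800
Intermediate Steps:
S = -2
Q(l, v) = -4
y = -27/5 (y = -7 + (6*(⅓) - 2*⅕) = -7 + (2 - ⅖) = -7 + 8/5 = -27/5 ≈ -5.4000)
-7*((-1 + 0*Q(S, 4)) + y) = -7*((-1 + 0*(-4)) - 27/5) = -7*((-1 + 0) - 27/5) = -7*(-1 - 27/5) = -7*(-32/5) = 224/5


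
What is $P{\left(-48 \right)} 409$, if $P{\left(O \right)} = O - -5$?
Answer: $-17587$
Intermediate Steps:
$P{\left(O \right)} = 5 + O$ ($P{\left(O \right)} = O + 5 = 5 + O$)
$P{\left(-48 \right)} 409 = \left(5 - 48\right) 409 = \left(-43\right) 409 = -17587$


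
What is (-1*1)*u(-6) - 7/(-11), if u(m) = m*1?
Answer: 73/11 ≈ 6.6364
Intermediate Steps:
u(m) = m
(-1*1)*u(-6) - 7/(-11) = -1*1*(-6) - 7/(-11) = -1*(-6) - 7*(-1/11) = 6 + 7/11 = 73/11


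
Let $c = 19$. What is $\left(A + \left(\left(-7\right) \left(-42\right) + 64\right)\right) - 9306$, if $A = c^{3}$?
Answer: $-2089$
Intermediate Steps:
$A = 6859$ ($A = 19^{3} = 6859$)
$\left(A + \left(\left(-7\right) \left(-42\right) + 64\right)\right) - 9306 = \left(6859 + \left(\left(-7\right) \left(-42\right) + 64\right)\right) - 9306 = \left(6859 + \left(294 + 64\right)\right) - 9306 = \left(6859 + 358\right) - 9306 = 7217 - 9306 = -2089$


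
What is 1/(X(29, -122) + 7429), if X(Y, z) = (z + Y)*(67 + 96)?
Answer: -1/7730 ≈ -0.00012937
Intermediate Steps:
X(Y, z) = 163*Y + 163*z (X(Y, z) = (Y + z)*163 = 163*Y + 163*z)
1/(X(29, -122) + 7429) = 1/((163*29 + 163*(-122)) + 7429) = 1/((4727 - 19886) + 7429) = 1/(-15159 + 7429) = 1/(-7730) = -1/7730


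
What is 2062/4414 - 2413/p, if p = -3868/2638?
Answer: 7026316583/4268338 ≈ 1646.1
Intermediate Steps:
p = -1934/1319 (p = -3868*1/2638 = -1934/1319 ≈ -1.4663)
2062/4414 - 2413/p = 2062/4414 - 2413/(-1934/1319) = 2062*(1/4414) - 2413*(-1319/1934) = 1031/2207 + 3182747/1934 = 7026316583/4268338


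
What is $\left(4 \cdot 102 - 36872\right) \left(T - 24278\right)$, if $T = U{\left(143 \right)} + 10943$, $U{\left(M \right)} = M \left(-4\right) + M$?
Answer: $501890496$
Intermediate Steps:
$U{\left(M \right)} = - 3 M$ ($U{\left(M \right)} = - 4 M + M = - 3 M$)
$T = 10514$ ($T = \left(-3\right) 143 + 10943 = -429 + 10943 = 10514$)
$\left(4 \cdot 102 - 36872\right) \left(T - 24278\right) = \left(4 \cdot 102 - 36872\right) \left(10514 - 24278\right) = \left(408 - 36872\right) \left(-13764\right) = \left(-36464\right) \left(-13764\right) = 501890496$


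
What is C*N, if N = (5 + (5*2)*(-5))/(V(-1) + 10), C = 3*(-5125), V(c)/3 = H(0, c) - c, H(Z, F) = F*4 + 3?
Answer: 138375/2 ≈ 69188.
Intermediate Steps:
H(Z, F) = 3 + 4*F (H(Z, F) = 4*F + 3 = 3 + 4*F)
V(c) = 9 + 9*c (V(c) = 3*((3 + 4*c) - c) = 3*(3 + 3*c) = 9 + 9*c)
C = -15375
N = -9/2 (N = (5 + (5*2)*(-5))/((9 + 9*(-1)) + 10) = (5 + 10*(-5))/((9 - 9) + 10) = (5 - 50)/(0 + 10) = -45/10 = -45*⅒ = -9/2 ≈ -4.5000)
C*N = -15375*(-9/2) = 138375/2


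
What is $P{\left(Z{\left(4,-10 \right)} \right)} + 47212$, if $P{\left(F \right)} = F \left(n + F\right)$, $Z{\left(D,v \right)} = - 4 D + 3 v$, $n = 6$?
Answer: $49052$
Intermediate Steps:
$P{\left(F \right)} = F \left(6 + F\right)$
$P{\left(Z{\left(4,-10 \right)} \right)} + 47212 = \left(\left(-4\right) 4 + 3 \left(-10\right)\right) \left(6 + \left(\left(-4\right) 4 + 3 \left(-10\right)\right)\right) + 47212 = \left(-16 - 30\right) \left(6 - 46\right) + 47212 = - 46 \left(6 - 46\right) + 47212 = \left(-46\right) \left(-40\right) + 47212 = 1840 + 47212 = 49052$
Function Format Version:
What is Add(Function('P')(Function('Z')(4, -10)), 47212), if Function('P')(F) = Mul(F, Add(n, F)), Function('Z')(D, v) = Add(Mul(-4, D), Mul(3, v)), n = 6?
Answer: 49052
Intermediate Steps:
Function('P')(F) = Mul(F, Add(6, F))
Add(Function('P')(Function('Z')(4, -10)), 47212) = Add(Mul(Add(Mul(-4, 4), Mul(3, -10)), Add(6, Add(Mul(-4, 4), Mul(3, -10)))), 47212) = Add(Mul(Add(-16, -30), Add(6, Add(-16, -30))), 47212) = Add(Mul(-46, Add(6, -46)), 47212) = Add(Mul(-46, -40), 47212) = Add(1840, 47212) = 49052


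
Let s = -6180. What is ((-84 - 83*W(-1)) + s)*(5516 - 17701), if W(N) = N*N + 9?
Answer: 86440390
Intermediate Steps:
W(N) = 9 + N² (W(N) = N² + 9 = 9 + N²)
((-84 - 83*W(-1)) + s)*(5516 - 17701) = ((-84 - 83*(9 + (-1)²)) - 6180)*(5516 - 17701) = ((-84 - 83*(9 + 1)) - 6180)*(-12185) = ((-84 - 83*10) - 6180)*(-12185) = ((-84 - 830) - 6180)*(-12185) = (-914 - 6180)*(-12185) = -7094*(-12185) = 86440390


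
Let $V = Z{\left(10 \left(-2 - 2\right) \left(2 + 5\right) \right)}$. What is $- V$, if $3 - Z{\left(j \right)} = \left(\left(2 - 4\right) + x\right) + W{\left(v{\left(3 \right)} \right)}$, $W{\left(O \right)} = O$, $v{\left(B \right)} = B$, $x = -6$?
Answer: $-8$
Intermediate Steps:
$Z{\left(j \right)} = 8$ ($Z{\left(j \right)} = 3 - \left(\left(\left(2 - 4\right) - 6\right) + 3\right) = 3 - \left(\left(-2 - 6\right) + 3\right) = 3 - \left(-8 + 3\right) = 3 - -5 = 3 + 5 = 8$)
$V = 8$
$- V = \left(-1\right) 8 = -8$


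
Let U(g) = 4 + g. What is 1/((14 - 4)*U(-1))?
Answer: 1/30 ≈ 0.033333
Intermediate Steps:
1/((14 - 4)*U(-1)) = 1/((14 - 4)*(4 - 1)) = 1/(10*3) = 1/30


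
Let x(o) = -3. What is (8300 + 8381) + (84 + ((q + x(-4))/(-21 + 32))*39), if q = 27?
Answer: 185351/11 ≈ 16850.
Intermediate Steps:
(8300 + 8381) + (84 + ((q + x(-4))/(-21 + 32))*39) = (8300 + 8381) + (84 + ((27 - 3)/(-21 + 32))*39) = 16681 + (84 + (24/11)*39) = 16681 + (84 + 936/11) = 16681 + 1860/11 = 185351/11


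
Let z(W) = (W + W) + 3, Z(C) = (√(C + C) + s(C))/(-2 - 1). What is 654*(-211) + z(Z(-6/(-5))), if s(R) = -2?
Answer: -413969/3 - 4*√15/15 ≈ -1.3799e+5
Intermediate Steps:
Z(C) = ⅔ - √2*√C/3 (Z(C) = (√(C + C) - 2)/(-2 - 1) = (√(2*C) - 2)/(-3) = (√2*√C - 2)*(-⅓) = (-2 + √2*√C)*(-⅓) = ⅔ - √2*√C/3)
z(W) = 3 + 2*W (z(W) = 2*W + 3 = 3 + 2*W)
654*(-211) + z(Z(-6/(-5))) = 654*(-211) + (3 + 2*(⅔ - √2*√(-6/(-5))/3)) = -137994 + (3 + 2*(⅔ - √2*√(-6*(-⅕))/3)) = -137994 + (3 + 2*(⅔ - √2*√(6/5)/3)) = -137994 + (3 + 2*(⅔ - √2*√30/5/3)) = -137994 + (3 + 2*(⅔ - 2*√15/15)) = -137994 + (3 + (4/3 - 4*√15/15)) = -137994 + (13/3 - 4*√15/15) = -413969/3 - 4*√15/15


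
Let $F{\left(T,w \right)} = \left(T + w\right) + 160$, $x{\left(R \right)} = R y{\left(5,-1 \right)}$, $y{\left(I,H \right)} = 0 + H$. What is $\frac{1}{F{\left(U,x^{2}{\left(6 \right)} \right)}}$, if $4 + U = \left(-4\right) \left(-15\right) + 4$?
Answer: $\frac{1}{256} \approx 0.0039063$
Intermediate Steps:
$y{\left(I,H \right)} = H$
$x{\left(R \right)} = - R$ ($x{\left(R \right)} = R \left(-1\right) = - R$)
$U = 60$ ($U = -4 + \left(\left(-4\right) \left(-15\right) + 4\right) = -4 + \left(60 + 4\right) = -4 + 64 = 60$)
$F{\left(T,w \right)} = 160 + T + w$
$\frac{1}{F{\left(U,x^{2}{\left(6 \right)} \right)}} = \frac{1}{160 + 60 + \left(\left(-1\right) 6\right)^{2}} = \frac{1}{160 + 60 + \left(-6\right)^{2}} = \frac{1}{160 + 60 + 36} = \frac{1}{256}$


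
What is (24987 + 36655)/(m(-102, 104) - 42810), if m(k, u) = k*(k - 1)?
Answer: -30821/16152 ≈ -1.9082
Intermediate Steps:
m(k, u) = k*(-1 + k)
(24987 + 36655)/(m(-102, 104) - 42810) = (24987 + 36655)/(-102*(-1 - 102) - 42810) = 61642/(-102*(-103) - 42810) = 61642/(10506 - 42810) = 61642/(-32304) = 61642*(-1/32304) = -30821/16152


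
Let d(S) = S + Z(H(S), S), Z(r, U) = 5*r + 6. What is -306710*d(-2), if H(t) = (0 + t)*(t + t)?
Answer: -13495240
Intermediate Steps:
H(t) = 2*t**2 (H(t) = t*(2*t) = 2*t**2)
Z(r, U) = 6 + 5*r
d(S) = 6 + S + 10*S**2 (d(S) = S + (6 + 5*(2*S**2)) = S + (6 + 10*S**2) = 6 + S + 10*S**2)
-306710*d(-2) = -306710*(6 - 2 + 10*(-2)**2) = -306710*(6 - 2 + 10*4) = -306710*(6 - 2 + 40) = -306710*44 = -13495240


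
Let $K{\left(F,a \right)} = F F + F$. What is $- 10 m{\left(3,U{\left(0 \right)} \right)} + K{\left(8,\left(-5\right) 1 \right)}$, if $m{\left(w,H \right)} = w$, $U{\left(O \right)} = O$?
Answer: $42$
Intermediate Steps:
$K{\left(F,a \right)} = F + F^{2}$ ($K{\left(F,a \right)} = F^{2} + F = F + F^{2}$)
$- 10 m{\left(3,U{\left(0 \right)} \right)} + K{\left(8,\left(-5\right) 1 \right)} = \left(-10\right) 3 + 8 \left(1 + 8\right) = -30 + 8 \cdot 9 = -30 + 72 = 42$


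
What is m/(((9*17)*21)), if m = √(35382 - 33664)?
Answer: √1718/3213 ≈ 0.012900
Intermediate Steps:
m = √1718 ≈ 41.449
m/(((9*17)*21)) = √1718/(((9*17)*21)) = √1718/((153*21)) = √1718/3213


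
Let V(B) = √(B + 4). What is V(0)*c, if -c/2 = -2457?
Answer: 9828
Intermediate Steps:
V(B) = √(4 + B)
c = 4914 (c = -2*(-2457) = 4914)
V(0)*c = √(4 + 0)*4914 = √4*4914 = 2*4914 = 9828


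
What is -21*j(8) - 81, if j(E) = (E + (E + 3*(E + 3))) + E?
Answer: -1278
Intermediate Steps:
j(E) = 9 + 6*E (j(E) = (E + (E + 3*(3 + E))) + E = (E + (E + (9 + 3*E))) + E = (E + (9 + 4*E)) + E = (9 + 5*E) + E = 9 + 6*E)
-21*j(8) - 81 = -21*(9 + 6*8) - 81 = -21*(9 + 48) - 81 = -21*57 - 81 = -1197 - 81 = -1278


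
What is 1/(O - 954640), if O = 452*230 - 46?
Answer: -1/850726 ≈ -1.1755e-6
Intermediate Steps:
O = 103914 (O = 103960 - 46 = 103914)
1/(O - 954640) = 1/(103914 - 954640) = 1/(-850726) = -1/850726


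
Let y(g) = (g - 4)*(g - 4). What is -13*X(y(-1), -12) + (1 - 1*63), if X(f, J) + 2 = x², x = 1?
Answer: -49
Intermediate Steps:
y(g) = (-4 + g)² (y(g) = (-4 + g)*(-4 + g) = (-4 + g)²)
X(f, J) = -1 (X(f, J) = -2 + 1² = -2 + 1 = -1)
-13*X(y(-1), -12) + (1 - 1*63) = -13*(-1) + (1 - 1*63) = 13 + (1 - 63) = 13 - 62 = -49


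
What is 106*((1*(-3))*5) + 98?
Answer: -1492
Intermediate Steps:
106*((1*(-3))*5) + 98 = 106*(-3*5) + 98 = 106*(-15) + 98 = -1590 + 98 = -1492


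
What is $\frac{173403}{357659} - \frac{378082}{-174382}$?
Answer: $\frac{82731395992}{31184645869} \approx 2.653$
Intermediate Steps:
$\frac{173403}{357659} - \frac{378082}{-174382} = 173403 \cdot \frac{1}{357659} - - \frac{189041}{87191} = \frac{173403}{357659} + \frac{189041}{87191} = \frac{82731395992}{31184645869}$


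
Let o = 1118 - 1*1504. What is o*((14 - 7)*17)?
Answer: -45934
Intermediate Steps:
o = -386 (o = 1118 - 1504 = -386)
o*((14 - 7)*17) = -386*(14 - 7)*17 = -2702*17 = -386*119 = -45934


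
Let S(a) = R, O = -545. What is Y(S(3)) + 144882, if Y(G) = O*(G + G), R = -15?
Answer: 161232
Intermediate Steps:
S(a) = -15
Y(G) = -1090*G (Y(G) = -545*(G + G) = -1090*G)
Y(S(3)) + 144882 = -1090*(-15) + 144882 = 16350 + 144882 = 161232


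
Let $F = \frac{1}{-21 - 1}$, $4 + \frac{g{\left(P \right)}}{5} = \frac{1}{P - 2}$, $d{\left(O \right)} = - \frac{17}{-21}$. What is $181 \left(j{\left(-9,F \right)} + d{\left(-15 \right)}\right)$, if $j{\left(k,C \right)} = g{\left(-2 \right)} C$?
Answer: $\frac{593861}{1848} \approx 321.35$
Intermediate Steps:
$d{\left(O \right)} = \frac{17}{21}$ ($d{\left(O \right)} = \left(-17\right) \left(- \frac{1}{21}\right) = \frac{17}{21}$)
$g{\left(P \right)} = -20 + \frac{5}{-2 + P}$ ($g{\left(P \right)} = -20 + \frac{5}{P - 2} = -20 + \frac{5}{-2 + P}$)
$F = - \frac{1}{22}$ ($F = \frac{1}{-22} = - \frac{1}{22} \approx -0.045455$)
$j{\left(k,C \right)} = - \frac{85 C}{4}$ ($j{\left(k,C \right)} = \frac{5 \left(9 - -8\right)}{-2 - 2} C = \frac{5 \left(9 + 8\right)}{-4} C = 5 \left(- \frac{1}{4}\right) 17 C = - \frac{85 C}{4}$)
$181 \left(j{\left(-9,F \right)} + d{\left(-15 \right)}\right) = 181 \left(\left(- \frac{85}{4}\right) \left(- \frac{1}{22}\right) + \frac{17}{21}\right) = 181 \left(\frac{85}{88} + \frac{17}{21}\right) = 181 \cdot \frac{3281}{1848} = \frac{593861}{1848}$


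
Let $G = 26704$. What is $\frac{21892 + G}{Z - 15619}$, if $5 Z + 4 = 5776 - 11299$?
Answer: $- \frac{121490}{41811} \approx -2.9057$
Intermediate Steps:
$Z = - \frac{5527}{5}$ ($Z = - \frac{4}{5} + \frac{5776 - 11299}{5} = - \frac{4}{5} + \frac{1}{5} \left(-5523\right) = - \frac{4}{5} - \frac{5523}{5} = - \frac{5527}{5} \approx -1105.4$)
$\frac{21892 + G}{Z - 15619} = \frac{21892 + 26704}{- \frac{5527}{5} - 15619} = \frac{48596}{- \frac{83622}{5}} = 48596 \left(- \frac{5}{83622}\right) = - \frac{121490}{41811}$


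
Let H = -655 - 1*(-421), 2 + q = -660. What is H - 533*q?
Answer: 352612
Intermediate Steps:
q = -662 (q = -2 - 660 = -662)
H = -234 (H = -655 + 421 = -234)
H - 533*q = -234 - 533*(-662) = -234 + 352846 = 352612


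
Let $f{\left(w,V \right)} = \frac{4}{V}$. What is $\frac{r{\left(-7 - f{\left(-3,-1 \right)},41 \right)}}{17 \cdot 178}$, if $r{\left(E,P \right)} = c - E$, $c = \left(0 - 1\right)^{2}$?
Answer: $\frac{2}{1513} \approx 0.0013219$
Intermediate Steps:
$c = 1$ ($c = \left(-1\right)^{2} = 1$)
$r{\left(E,P \right)} = 1 - E$
$\frac{r{\left(-7 - f{\left(-3,-1 \right)},41 \right)}}{17 \cdot 178} = \frac{1 - \left(-7 - \frac{4}{-1}\right)}{17 \cdot 178} = \frac{1 - \left(-7 - 4 \left(-1\right)\right)}{3026} = \left(1 - \left(-7 - -4\right)\right) \frac{1}{3026} = \left(1 - \left(-7 + 4\right)\right) \frac{1}{3026} = \left(1 - -3\right) \frac{1}{3026} = \left(1 + 3\right) \frac{1}{3026} = 4 \cdot \frac{1}{3026} = \frac{2}{1513}$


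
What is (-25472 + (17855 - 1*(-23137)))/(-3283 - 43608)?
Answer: -15520/46891 ≈ -0.33098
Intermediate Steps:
(-25472 + (17855 - 1*(-23137)))/(-3283 - 43608) = (-25472 + (17855 + 23137))/(-46891) = (-25472 + 40992)*(-1/46891) = 15520*(-1/46891) = -15520/46891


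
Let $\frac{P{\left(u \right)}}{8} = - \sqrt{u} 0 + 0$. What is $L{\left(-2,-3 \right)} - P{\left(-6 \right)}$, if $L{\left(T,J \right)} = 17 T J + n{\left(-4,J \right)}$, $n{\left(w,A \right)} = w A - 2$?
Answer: $112$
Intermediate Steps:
$n{\left(w,A \right)} = -2 + A w$ ($n{\left(w,A \right)} = A w - 2 = -2 + A w$)
$L{\left(T,J \right)} = -2 - 4 J + 17 J T$ ($L{\left(T,J \right)} = 17 T J + \left(-2 + J \left(-4\right)\right) = 17 J T - \left(2 + 4 J\right) = -2 - 4 J + 17 J T$)
$P{\left(u \right)} = 0$ ($P{\left(u \right)} = 8 \left(- \sqrt{u} 0 + 0\right) = 8 \left(0 + 0\right) = 8 \cdot 0 = 0$)
$L{\left(-2,-3 \right)} - P{\left(-6 \right)} = \left(-2 - -12 + 17 \left(-3\right) \left(-2\right)\right) - 0 = \left(-2 + 12 + 102\right) + 0 = 112 + 0 = 112$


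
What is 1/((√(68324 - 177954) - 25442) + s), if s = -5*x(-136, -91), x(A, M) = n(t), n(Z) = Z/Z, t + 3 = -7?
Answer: -25447/647659439 - I*√109630/647659439 ≈ -3.9291e-5 - 5.1123e-7*I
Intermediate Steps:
t = -10 (t = -3 - 7 = -10)
n(Z) = 1
x(A, M) = 1
s = -5 (s = -5*1 = -5)
1/((√(68324 - 177954) - 25442) + s) = 1/((√(68324 - 177954) - 25442) - 5) = 1/((√(-109630) - 25442) - 5) = 1/((I*√109630 - 25442) - 5) = 1/((-25442 + I*√109630) - 5) = 1/(-25447 + I*√109630)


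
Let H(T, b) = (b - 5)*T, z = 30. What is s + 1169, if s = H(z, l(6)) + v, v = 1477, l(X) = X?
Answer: 2676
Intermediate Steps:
H(T, b) = T*(-5 + b) (H(T, b) = (-5 + b)*T = T*(-5 + b))
s = 1507 (s = 30*(-5 + 6) + 1477 = 30*1 + 1477 = 30 + 1477 = 1507)
s + 1169 = 1507 + 1169 = 2676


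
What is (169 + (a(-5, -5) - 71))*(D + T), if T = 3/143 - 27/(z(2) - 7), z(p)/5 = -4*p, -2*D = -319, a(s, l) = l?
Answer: 200136279/13442 ≈ 14889.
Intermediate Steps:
D = 319/2 (D = -½*(-319) = 319/2 ≈ 159.50)
z(p) = -20*p (z(p) = 5*(-4*p) = -20*p)
T = 4002/6721 (T = 3/143 - 27/(-20*2 - 7) = 3*(1/143) - 27/(-40 - 7) = 3/143 - 27/((-47*1)) = 3/143 - 27/(-47) = 3/143 - 27*(-1/47) = 3/143 + 27/47 = 4002/6721 ≈ 0.59545)
(169 + (a(-5, -5) - 71))*(D + T) = (169 + (-5 - 71))*(319/2 + 4002/6721) = (169 - 76)*(2152003/13442) = 93*(2152003/13442) = 200136279/13442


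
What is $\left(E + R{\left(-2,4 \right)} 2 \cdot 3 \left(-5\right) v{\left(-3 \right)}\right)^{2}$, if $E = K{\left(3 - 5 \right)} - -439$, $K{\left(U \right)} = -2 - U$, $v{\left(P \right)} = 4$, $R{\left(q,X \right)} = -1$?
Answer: $312481$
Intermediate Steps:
$E = 439$ ($E = \left(-2 - \left(3 - 5\right)\right) - -439 = \left(-2 - \left(3 - 5\right)\right) + 439 = \left(-2 - -2\right) + 439 = \left(-2 + 2\right) + 439 = 0 + 439 = 439$)
$\left(E + R{\left(-2,4 \right)} 2 \cdot 3 \left(-5\right) v{\left(-3 \right)}\right)^{2} = \left(439 + - 2 \cdot 3 \left(-5\right) 4\right)^{2} = \left(439 + - 6 \left(-5\right) 4\right)^{2} = \left(439 + \left(-1\right) \left(-30\right) 4\right)^{2} = \left(439 + 30 \cdot 4\right)^{2} = \left(439 + 120\right)^{2} = 559^{2} = 312481$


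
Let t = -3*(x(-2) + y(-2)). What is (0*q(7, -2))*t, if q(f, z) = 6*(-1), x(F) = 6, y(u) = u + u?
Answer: 0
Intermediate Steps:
y(u) = 2*u
t = -6 (t = -3*(6 + 2*(-2)) = -3*(6 - 4) = -3*2 = -6)
q(f, z) = -6
(0*q(7, -2))*t = (0*(-6))*(-6) = 0*(-6) = 0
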